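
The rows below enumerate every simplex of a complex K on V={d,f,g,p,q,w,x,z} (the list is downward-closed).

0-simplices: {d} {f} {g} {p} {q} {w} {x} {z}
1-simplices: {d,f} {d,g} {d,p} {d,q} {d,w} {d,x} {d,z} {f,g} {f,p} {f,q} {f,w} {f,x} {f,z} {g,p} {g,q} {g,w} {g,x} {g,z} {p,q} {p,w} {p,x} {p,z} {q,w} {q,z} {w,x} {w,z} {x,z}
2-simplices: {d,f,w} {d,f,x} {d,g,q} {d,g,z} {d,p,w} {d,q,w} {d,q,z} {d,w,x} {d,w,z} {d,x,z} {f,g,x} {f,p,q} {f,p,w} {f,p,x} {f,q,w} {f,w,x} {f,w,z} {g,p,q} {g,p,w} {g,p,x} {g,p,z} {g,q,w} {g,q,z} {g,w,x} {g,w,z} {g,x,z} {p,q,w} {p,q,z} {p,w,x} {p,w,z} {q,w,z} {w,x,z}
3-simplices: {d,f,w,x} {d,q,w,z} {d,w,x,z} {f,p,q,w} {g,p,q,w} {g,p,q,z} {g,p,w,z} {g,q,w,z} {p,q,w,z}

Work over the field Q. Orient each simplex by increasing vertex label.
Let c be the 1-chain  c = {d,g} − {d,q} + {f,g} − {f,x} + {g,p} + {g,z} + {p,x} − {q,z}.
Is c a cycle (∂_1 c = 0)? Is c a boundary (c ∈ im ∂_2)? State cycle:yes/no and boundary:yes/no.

n_0=8 n_1=27 n_2=32 n_3=9  [Q]
∂1: piv[df,dg,dp,dq,dw,dx,dz] rk=7  ker:fg,fp,fq,fw,fx,fz,gp,gq,gw,gx,gz,pq,pw,px,pz,qw,qz,wx,wz,xz
∂2: piv[dfw,dfx,dgq,dgz,dpw,dqw,dqz,dwx,dwz,dxz,fgx,fpq,fpw,fpx,fqw,fwz,gpq,gpw,gpx,gpz] rk=20  ker:fwx,gqw,gqz,gwx,gwz,gxz,pqw,pqz,pwx,pwz,qwz,wxz
∂3: piv[dfwx,dqwz,dwxz,fpqw,gpqw,gpqz,gpwz,gqwz] rk=8  ker:pqwz
∂1c = 0
c vs im∂2: reduces to 0 ⇒ boundary

cycle:yes boundary:yes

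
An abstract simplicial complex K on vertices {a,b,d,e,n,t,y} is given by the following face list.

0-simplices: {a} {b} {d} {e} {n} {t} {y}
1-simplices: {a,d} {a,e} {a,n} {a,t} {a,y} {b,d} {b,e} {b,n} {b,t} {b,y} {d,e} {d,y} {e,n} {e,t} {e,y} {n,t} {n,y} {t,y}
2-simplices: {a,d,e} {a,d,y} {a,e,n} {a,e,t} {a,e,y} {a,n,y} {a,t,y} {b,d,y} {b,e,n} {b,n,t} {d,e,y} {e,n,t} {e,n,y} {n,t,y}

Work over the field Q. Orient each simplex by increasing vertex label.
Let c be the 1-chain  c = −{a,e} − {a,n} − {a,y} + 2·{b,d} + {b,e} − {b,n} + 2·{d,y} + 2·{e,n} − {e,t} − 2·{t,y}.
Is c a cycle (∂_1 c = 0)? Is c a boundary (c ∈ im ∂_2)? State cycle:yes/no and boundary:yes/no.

cycle:no boundary:no

n_0=7 n_1=18 n_2=14  [Q]
∂1: piv[ad,ae,an,at,ay,bd] rk=6  ker:be,bn,bt,by,de,dy,en,et,ey,nt,ny,ty
∂2: piv[ade,ady,aen,aet,aey,any,aty,bdy,ben,bnt,ent] rk=11  ker:dey,eny,nty
∂1c = 3·{a} − 2·{b} − {e} + {t} − {y}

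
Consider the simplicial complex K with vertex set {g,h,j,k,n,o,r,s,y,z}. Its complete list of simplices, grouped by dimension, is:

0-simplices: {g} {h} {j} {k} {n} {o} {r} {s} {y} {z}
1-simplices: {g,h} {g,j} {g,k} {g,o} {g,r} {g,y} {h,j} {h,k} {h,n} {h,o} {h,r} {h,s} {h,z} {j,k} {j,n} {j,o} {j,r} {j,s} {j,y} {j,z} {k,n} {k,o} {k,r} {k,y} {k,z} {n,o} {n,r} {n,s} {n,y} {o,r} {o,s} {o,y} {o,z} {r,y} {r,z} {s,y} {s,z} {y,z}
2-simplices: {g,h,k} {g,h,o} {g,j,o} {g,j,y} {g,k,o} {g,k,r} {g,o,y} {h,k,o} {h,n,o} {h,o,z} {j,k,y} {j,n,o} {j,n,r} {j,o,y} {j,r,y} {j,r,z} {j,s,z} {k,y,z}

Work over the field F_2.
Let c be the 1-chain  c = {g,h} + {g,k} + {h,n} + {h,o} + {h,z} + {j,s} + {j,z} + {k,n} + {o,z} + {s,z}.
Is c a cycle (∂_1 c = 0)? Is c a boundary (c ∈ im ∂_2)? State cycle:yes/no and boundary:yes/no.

cycle:yes boundary:no

n_0=10 n_1=38 n_2=18  [Z2]
∂1: piv[gh,gj,gk,go,gr,gy,hn,hs,hz] rk=9  ker:hj,hk,ho,hr,jk,jn,jo,jr,js,jy,jz,kn,ko,kr,ky,kz,no,nr,ns,ny,or,os,oy,oz,ry,rz,sy,sz,yz
∂2: piv[ghk,gho,gjo,gjy,gko,gkr,goy,hno,hoz,jky,jno,jnr,jry,jrz,jsz,kyz] rk=16  ker:hko,joy
∂1c = 0
c vs im∂2: residual ≠ 0 ⇒ not boundary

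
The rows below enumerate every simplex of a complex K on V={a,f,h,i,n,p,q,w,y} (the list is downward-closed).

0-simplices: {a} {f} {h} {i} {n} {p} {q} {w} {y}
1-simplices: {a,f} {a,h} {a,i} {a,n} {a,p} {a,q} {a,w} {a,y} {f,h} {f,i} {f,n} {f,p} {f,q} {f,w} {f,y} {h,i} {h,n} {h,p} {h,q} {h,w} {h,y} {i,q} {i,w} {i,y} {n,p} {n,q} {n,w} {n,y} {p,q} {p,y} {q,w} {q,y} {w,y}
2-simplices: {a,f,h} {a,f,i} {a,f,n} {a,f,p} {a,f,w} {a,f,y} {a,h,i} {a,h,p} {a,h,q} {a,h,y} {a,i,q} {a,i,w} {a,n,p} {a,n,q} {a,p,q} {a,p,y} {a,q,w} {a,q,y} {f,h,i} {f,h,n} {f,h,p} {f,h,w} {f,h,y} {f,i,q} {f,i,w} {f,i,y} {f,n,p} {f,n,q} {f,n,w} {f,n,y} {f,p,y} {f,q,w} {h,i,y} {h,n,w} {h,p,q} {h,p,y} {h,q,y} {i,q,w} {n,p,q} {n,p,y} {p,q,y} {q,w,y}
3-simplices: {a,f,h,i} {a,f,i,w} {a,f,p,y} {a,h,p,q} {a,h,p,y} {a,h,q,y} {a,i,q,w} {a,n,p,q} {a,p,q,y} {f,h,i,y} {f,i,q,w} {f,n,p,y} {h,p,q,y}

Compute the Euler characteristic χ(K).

n_0=9 n_1=33 n_2=42 n_3=13
χ=+9−33+42−13=5

χ(K)=5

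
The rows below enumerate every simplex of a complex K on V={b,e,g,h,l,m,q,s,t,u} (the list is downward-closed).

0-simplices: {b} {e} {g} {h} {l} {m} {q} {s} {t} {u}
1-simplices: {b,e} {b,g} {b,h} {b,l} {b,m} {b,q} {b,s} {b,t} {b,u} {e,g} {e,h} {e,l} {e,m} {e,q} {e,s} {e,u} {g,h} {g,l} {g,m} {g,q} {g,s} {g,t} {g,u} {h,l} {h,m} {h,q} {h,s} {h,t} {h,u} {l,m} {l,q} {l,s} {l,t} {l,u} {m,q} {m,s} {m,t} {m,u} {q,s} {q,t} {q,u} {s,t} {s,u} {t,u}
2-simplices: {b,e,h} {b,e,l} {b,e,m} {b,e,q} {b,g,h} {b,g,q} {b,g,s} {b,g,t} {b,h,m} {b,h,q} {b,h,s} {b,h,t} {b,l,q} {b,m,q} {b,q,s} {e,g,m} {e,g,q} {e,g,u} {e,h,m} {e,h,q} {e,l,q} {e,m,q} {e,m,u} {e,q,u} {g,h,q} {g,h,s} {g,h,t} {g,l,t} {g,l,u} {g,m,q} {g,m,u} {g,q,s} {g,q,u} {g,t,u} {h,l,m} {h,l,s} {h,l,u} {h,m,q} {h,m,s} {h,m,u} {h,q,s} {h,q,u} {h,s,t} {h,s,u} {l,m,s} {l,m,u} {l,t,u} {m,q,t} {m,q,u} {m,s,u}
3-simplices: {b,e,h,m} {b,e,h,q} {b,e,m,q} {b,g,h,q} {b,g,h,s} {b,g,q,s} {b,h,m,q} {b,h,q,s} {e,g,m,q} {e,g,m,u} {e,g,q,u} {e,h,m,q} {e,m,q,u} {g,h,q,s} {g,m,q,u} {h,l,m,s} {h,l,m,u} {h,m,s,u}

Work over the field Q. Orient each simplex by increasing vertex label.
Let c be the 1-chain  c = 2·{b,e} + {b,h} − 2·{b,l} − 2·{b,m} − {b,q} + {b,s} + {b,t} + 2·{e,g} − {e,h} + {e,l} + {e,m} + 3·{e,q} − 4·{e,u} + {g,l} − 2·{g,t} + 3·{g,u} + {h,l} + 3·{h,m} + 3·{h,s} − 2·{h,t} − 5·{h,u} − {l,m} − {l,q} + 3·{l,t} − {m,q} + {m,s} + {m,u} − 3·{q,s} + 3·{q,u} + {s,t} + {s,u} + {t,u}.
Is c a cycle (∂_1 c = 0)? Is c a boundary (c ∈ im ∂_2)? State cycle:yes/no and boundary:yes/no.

n_0=10 n_1=44 n_2=50 n_3=18  [Q]
∂1: piv[be,bg,bh,bl,bm,bq,bs,bt,bu] rk=9  ker:eg,eh,el,em,eq,es,eu,gh,gl,gm,gq,gs,gt,gu,hl,hm,hq,hs,ht,hu,lm,lq,ls,lt,lu,mq,ms,mt,mu,qs,qt,qu,st,su,tu
∂2: piv[beh,bel,bem,beq,bgh,bgq,bgs,bgt,bhm,bhq,bhs,bht,blq,bmq,bqs,egm,egq,egu,emu,equ,glt,glu,gtu,hlm,hls,hlu,hms,hmu,hst,hsu,mqt] rk=31  ker:ehm,ehq,elq,emq,ghq,ghs,ght,gmq,gmu,gqs,gqu,hmq,hqs,hqu,lms,lmu,ltu,mqu,msu
∂3: piv[behm,behq,bemq,bghq,bghs,bgqs,bhmq,bhqs,egmq,egmu,egqu,emqu,hlms,hlmu,hmsu] rk=15  ker:ehmq,ghqs,gmqu
∂1c = 0
c vs im∂2: reduces to 0 ⇒ boundary

cycle:yes boundary:yes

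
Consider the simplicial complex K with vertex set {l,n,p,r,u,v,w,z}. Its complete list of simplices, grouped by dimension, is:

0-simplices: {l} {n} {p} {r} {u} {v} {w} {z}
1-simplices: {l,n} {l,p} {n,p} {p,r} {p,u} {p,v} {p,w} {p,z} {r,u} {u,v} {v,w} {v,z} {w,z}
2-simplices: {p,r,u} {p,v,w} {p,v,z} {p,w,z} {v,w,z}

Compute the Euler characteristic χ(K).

χ(K)=0

n_0=8 n_1=13 n_2=5
χ=+8−13+5=0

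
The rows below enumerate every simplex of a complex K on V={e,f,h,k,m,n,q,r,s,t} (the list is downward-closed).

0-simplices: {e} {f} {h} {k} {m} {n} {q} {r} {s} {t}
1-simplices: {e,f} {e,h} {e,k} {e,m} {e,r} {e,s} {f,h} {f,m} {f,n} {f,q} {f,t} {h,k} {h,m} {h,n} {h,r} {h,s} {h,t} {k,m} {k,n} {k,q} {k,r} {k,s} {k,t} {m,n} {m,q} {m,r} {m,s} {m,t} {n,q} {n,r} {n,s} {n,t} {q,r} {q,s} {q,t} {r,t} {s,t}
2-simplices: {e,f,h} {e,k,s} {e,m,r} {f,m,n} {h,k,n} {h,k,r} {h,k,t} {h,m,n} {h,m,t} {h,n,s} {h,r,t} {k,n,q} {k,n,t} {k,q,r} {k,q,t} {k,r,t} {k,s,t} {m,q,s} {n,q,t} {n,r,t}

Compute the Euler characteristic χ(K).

χ(K)=-7

n_0=10 n_1=37 n_2=20
χ=+10−37+20=-7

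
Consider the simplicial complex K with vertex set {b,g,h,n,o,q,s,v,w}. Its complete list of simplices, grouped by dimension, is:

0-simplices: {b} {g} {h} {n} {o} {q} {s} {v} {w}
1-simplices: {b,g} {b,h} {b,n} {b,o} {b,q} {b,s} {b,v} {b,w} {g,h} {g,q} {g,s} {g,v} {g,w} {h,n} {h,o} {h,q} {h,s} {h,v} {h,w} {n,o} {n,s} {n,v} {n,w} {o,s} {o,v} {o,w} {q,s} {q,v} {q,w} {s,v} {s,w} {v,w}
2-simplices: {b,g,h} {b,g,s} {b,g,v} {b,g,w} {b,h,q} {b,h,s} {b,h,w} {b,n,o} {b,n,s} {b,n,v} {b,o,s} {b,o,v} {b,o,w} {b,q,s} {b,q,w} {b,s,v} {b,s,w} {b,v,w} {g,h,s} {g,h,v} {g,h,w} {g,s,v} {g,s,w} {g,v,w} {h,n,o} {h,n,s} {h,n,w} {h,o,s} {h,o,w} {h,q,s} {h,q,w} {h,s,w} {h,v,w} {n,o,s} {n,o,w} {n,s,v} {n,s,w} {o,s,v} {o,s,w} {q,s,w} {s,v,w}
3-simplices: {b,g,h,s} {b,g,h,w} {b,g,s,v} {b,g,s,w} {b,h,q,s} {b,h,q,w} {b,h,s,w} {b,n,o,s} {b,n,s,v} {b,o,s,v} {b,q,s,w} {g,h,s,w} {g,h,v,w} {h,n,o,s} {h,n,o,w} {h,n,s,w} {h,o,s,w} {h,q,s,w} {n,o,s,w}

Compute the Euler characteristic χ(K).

χ(K)=-1

n_0=9 n_1=32 n_2=41 n_3=19
χ=+9−32+41−19=-1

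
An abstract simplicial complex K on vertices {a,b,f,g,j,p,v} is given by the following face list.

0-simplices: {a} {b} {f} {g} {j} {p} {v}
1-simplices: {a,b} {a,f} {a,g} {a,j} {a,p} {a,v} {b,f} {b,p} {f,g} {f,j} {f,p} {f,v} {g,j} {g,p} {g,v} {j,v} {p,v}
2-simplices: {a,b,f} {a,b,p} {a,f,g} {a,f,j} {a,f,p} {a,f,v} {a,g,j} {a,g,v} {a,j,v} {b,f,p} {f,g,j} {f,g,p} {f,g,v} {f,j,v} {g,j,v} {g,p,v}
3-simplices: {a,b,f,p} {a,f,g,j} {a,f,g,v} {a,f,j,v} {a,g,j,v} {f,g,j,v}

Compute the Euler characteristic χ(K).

χ(K)=0

n_0=7 n_1=17 n_2=16 n_3=6
χ=+7−17+16−6=0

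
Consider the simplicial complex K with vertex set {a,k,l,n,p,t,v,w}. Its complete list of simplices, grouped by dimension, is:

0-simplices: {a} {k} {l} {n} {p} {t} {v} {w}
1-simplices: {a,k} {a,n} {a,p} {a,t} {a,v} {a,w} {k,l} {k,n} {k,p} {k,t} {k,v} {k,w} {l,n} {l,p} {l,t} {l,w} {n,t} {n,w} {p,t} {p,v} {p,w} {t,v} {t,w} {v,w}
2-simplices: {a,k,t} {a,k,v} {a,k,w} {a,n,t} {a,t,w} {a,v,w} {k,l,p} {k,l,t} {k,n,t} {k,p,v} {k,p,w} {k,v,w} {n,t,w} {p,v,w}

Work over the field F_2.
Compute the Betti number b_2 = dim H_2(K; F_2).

n_0=8 n_1=24 n_2=14  [Z2]
∂1: piv[ak,an,ap,at,av,aw,kl] rk=7  ker:kn,kp,kt,kv,kw,ln,lp,lt,lw,nt,nw,pt,pv,pw,tv,tw,vw
∂2: piv[akt,akv,akw,ant,atw,avw,klp,klt,knt,kpv,kpw,ntw] rk=12  ker:kvw,pvw
b_2=(14−12)−0=2

b_2=2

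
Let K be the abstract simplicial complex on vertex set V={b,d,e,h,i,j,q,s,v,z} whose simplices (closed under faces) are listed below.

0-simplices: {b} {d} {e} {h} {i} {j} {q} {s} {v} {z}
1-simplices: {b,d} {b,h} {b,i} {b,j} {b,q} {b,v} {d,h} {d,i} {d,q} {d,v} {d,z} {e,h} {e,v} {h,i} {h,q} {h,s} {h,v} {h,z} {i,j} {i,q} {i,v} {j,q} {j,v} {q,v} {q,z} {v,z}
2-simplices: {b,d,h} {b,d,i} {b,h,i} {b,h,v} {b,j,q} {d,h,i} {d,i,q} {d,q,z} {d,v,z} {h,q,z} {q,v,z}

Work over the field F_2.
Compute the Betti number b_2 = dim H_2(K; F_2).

n_0=10 n_1=26 n_2=11  [Z2]
∂1: piv[bd,bh,bi,bj,bq,bv,dz,eh,hs] rk=9  ker:dh,di,dq,dv,ev,hi,hq,hv,hz,ij,iq,iv,jq,jv,qv,qz,vz
∂2: piv[bdh,bdi,bhi,bhv,bjq,diq,dqz,dvz,hqz,qvz] rk=10  ker:dhi
b_2=(11−10)−0=1

b_2=1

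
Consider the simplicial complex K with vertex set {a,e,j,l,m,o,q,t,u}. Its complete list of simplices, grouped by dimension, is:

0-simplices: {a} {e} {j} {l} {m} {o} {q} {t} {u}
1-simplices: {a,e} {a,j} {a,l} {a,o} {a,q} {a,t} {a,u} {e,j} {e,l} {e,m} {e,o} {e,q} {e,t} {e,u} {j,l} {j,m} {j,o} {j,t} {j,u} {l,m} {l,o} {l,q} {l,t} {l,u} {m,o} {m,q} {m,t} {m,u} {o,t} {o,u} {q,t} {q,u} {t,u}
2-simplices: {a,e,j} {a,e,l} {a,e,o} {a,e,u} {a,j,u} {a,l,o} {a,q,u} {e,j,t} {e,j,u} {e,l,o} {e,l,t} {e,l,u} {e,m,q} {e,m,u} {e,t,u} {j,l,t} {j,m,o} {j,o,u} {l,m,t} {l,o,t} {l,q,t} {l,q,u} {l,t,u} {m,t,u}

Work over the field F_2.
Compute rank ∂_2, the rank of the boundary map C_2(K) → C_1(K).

n_0=9 n_1=33 n_2=24  [Z2]
∂1: piv[ae,aj,al,ao,aq,at,au,em] rk=8  ker:ej,el,eo,eq,et,eu,jl,jm,jo,jt,ju,lm,lo,lq,lt,lu,mo,mq,mt,mu,ot,ou,qt,qu,tu
∂2: piv[aej,ael,aeo,aeu,aju,alo,aqu,ejt,elt,elu,emq,emu,etu,jlt,jmo,jou,lmt,lot,lqt,lqu,mtu] rk=21  ker:eju,elo,ltu
rk∂_2=21

rank∂_2=21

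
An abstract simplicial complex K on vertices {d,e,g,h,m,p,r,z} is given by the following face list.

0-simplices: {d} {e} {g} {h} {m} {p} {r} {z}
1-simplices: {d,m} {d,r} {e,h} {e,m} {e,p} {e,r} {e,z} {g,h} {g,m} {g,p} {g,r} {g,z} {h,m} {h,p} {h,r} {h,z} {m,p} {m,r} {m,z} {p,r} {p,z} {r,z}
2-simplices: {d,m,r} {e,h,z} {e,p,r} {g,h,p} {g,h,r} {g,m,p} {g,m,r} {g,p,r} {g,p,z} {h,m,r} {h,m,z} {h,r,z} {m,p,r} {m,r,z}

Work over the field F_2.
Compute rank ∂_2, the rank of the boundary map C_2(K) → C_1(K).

rank∂_2=12

n_0=8 n_1=22 n_2=14  [Z2]
∂1: piv[dm,dr,eh,em,ep,ez,gh] rk=7  ker:er,gm,gp,gr,gz,hm,hp,hr,hz,mp,mr,mz,pr,pz,rz
∂2: piv[dmr,ehz,epr,ghp,ghr,gmp,gmr,gpr,gpz,hmr,hmz,hrz] rk=12  ker:mpr,mrz
rk∂_2=12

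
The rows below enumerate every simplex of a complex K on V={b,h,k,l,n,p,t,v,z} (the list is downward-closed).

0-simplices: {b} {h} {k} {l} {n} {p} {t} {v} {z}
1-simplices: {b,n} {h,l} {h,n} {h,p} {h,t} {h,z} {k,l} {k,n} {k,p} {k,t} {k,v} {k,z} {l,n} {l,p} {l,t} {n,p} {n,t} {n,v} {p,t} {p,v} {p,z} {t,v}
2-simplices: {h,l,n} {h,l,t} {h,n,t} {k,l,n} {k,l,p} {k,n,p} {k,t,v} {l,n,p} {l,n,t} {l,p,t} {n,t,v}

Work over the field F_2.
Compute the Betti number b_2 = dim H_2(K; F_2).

n_0=9 n_1=22 n_2=11  [Z2]
∂1: piv[bn,hl,hn,hp,ht,hz,kl,kv] rk=8  ker:kn,kp,kt,kz,ln,lp,lt,np,nt,nv,pt,pv,pz,tv
∂2: piv[hln,hlt,hnt,kln,klp,knp,ktv,lpt,ntv] rk=9  ker:lnp,lnt
b_2=(11−9)−0=2

b_2=2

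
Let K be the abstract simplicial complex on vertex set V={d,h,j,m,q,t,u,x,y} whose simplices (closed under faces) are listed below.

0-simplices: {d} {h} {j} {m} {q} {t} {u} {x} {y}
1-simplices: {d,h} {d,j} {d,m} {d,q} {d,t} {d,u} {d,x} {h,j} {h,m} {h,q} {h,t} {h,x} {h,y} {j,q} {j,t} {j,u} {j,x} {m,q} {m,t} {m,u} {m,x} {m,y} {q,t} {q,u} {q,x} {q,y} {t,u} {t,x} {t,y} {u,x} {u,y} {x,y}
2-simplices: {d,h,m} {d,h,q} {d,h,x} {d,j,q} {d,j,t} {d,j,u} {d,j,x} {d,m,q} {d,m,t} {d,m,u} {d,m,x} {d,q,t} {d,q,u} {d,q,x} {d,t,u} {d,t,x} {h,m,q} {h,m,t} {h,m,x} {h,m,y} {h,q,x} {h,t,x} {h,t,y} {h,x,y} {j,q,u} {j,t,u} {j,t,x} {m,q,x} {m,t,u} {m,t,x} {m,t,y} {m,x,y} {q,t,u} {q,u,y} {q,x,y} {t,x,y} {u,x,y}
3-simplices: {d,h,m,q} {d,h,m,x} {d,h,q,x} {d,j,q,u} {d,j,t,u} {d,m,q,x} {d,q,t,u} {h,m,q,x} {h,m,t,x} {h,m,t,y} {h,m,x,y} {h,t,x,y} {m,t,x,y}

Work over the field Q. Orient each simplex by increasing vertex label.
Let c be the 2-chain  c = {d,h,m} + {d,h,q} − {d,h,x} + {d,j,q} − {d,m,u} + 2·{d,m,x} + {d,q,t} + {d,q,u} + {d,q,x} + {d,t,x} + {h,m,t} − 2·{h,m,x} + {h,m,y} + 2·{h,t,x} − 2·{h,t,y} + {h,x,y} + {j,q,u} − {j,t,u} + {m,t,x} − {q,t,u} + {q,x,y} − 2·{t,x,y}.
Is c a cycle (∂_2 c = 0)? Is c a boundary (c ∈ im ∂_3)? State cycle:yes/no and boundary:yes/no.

cycle:no boundary:no

n_0=9 n_1=32 n_2=37 n_3=13  [Q]
∂1: piv[dh,dj,dm,dq,dt,du,dx,hy] rk=8  ker:hj,hm,hq,ht,hx,jq,jt,ju,jx,mq,mt,mu,mx,my,qt,qu,qx,qy,tu,tx,ty,ux,uy,xy
∂2: piv[dhm,dhq,dhx,djq,djt,dju,djx,dmq,dmt,dmu,dmx,dqt,dqu,dqx,dtu,dtx,hmt,hmy,hty,hxy,quy,qxy,uxy] rk=23  ker:hmq,hmx,hqx,htx,jqu,jtu,jtx,mqx,mtu,mtx,mty,mxy,qtu,txy
∂3: piv[dhmq,dhmx,dhqx,djqu,djtu,dmqx,dqtu,hmtx,hmty,hmxy,htxy] rk=11  ker:hmqx,mtxy
∂2c = {d,h} + {d,j} + {d,q} − 3·{d,x} + {h,m} + {h,q} − {h,t} + 2·{j,q} − {j,t} + 2·{m,t} − {m,u} − {m,x} + {m,y} + 3·{q,u} + 2·{q,x} − {q,y} − 2·{t,u} + 2·{t,x}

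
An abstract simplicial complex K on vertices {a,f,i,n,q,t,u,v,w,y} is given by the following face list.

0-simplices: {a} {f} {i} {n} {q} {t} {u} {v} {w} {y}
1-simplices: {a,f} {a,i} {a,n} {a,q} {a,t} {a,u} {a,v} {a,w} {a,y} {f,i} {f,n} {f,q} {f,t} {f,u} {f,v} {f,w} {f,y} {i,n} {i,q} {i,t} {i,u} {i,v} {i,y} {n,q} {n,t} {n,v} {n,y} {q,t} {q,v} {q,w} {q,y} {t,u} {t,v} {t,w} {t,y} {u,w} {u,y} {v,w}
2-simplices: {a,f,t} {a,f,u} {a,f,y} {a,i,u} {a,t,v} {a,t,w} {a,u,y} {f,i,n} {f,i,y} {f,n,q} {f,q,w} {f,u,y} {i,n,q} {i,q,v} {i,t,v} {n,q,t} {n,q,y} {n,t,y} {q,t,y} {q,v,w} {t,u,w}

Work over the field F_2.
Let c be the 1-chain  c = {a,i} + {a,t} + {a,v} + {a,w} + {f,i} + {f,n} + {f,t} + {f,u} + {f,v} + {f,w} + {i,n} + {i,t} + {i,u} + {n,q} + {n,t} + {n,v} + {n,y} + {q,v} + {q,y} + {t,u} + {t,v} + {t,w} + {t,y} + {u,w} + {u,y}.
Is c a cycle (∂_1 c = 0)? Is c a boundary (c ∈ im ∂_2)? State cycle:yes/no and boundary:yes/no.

n_0=10 n_1=38 n_2=21  [Z2]
∂1: piv[af,ai,an,aq,at,au,av,aw,ay] rk=9  ker:fi,fn,fq,ft,fu,fv,fw,fy,in,iq,it,iu,iv,iy,nq,nt,nv,ny,qt,qv,qw,qy,tu,tv,tw,ty,uw,uy,vw
∂2: piv[aft,afu,afy,aiu,atv,atw,auy,fin,fiy,fnq,fqw,inq,iqv,itv,nqt,nqy,nty,qvw,tuw] rk=19  ker:fuy,qty
∂1c = {i} + {q} + {u} + {v}

cycle:no boundary:no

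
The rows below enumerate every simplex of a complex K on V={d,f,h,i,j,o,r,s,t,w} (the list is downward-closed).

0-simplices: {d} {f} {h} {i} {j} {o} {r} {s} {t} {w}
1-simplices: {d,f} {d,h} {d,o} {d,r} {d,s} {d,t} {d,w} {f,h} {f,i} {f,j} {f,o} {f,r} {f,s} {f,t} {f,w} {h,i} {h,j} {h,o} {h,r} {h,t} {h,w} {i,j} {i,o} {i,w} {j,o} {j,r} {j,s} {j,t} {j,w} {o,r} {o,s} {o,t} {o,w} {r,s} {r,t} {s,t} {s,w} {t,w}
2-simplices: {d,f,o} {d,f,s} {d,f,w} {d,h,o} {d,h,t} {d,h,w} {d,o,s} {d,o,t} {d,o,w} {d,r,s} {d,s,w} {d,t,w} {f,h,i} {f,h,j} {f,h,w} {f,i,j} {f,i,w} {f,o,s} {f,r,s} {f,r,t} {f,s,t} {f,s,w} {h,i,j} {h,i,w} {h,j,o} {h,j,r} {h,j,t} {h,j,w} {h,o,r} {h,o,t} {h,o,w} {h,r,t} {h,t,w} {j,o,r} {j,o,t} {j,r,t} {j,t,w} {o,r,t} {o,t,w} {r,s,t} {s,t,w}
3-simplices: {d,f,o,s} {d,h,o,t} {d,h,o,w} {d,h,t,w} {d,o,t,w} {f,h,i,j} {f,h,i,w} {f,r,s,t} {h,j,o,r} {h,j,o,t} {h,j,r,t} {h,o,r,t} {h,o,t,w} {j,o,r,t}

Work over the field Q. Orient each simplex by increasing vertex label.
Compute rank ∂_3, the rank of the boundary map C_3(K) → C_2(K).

n_0=10 n_1=38 n_2=41 n_3=14  [Q]
∂1: piv[df,dh,do,dr,ds,dt,dw,fi,fj] rk=9  ker:fh,fo,fr,fs,ft,fw,hi,hj,ho,hr,ht,hw,ij,io,iw,jo,jr,js,jt,jw,or,os,ot,ow,rs,rt,st,sw,tw
∂2: piv[dfo,dfs,dfw,dho,dht,dhw,dos,dot,dow,drs,dsw,dtw,fhi,fhj,fhw,fij,fiw,frs,frt,fst,hjo,hjr,hjt,hjw,hor,hrt,stw] rk=27  ker:fos,fsw,hij,hiw,hot,how,htw,jor,jot,jrt,jtw,ort,otw,rst
∂3: piv[dfos,dhot,dhow,dhtw,dotw,fhij,fhiw,frst,hjor,hjot,hjrt,hort] rk=12  ker:hotw,jort
rk∂_3=12

rank∂_3=12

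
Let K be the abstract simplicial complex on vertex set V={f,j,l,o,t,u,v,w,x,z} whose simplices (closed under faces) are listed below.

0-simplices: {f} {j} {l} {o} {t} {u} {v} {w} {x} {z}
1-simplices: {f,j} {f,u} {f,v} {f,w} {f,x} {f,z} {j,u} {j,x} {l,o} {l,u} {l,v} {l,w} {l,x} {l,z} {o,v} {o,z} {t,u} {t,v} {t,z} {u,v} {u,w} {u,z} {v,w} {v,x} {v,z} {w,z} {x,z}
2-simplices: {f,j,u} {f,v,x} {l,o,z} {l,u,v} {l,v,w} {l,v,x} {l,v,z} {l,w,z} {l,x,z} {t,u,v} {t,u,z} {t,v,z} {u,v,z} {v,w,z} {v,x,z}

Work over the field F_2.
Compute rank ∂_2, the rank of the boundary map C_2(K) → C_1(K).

n_0=10 n_1=27 n_2=15  [Z2]
∂1: piv[fj,fu,fv,fw,fx,fz,lo,lu,tu] rk=9  ker:ju,jx,lv,lw,lx,lz,ov,oz,tv,tz,uv,uw,uz,vw,vx,vz,wz,xz
∂2: piv[fju,fvx,loz,luv,lvw,lvx,lvz,lwz,lxz,tuv,tuz,tvz] rk=12  ker:uvz,vwz,vxz
rk∂_2=12

rank∂_2=12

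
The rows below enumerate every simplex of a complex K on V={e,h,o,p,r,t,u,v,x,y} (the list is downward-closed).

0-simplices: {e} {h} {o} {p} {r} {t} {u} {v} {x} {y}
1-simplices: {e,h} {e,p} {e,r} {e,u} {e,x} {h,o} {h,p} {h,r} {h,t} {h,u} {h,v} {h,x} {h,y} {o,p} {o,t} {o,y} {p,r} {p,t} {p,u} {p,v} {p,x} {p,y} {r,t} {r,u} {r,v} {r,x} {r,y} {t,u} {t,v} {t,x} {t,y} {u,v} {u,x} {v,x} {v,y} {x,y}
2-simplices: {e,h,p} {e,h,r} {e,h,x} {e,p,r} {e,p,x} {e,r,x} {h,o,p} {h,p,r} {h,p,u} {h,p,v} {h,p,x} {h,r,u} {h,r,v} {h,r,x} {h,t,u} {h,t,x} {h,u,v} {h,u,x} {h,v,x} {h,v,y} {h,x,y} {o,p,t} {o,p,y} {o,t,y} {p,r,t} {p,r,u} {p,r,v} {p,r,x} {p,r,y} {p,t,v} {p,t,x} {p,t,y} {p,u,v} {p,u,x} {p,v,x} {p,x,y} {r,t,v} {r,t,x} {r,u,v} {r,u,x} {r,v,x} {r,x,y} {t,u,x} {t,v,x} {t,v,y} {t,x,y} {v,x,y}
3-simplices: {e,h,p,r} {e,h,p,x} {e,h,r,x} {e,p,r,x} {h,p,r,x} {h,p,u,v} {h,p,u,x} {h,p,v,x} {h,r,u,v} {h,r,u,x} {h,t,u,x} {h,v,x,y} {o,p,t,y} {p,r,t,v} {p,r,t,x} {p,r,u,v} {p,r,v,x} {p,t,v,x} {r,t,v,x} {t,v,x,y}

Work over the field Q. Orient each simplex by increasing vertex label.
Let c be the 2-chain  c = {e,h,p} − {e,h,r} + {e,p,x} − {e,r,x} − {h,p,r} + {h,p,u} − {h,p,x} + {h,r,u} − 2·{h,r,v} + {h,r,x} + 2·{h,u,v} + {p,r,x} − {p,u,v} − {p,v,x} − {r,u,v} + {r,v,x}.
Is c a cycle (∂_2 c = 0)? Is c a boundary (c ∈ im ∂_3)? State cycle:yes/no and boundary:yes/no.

cycle:yes boundary:no

n_0=10 n_1=36 n_2=47 n_3=20  [Q]
∂1: piv[eh,ep,er,eu,ex,ho,ht,hv,hy] rk=9  ker:hp,hr,hu,hx,op,ot,oy,pr,pt,pu,pv,px,py,rt,ru,rv,rx,ry,tu,tv,tx,ty,uv,ux,vx,vy,xy
∂2: piv[ehp,ehr,ehx,epr,epx,erx,hop,hpu,hpv,hru,hrv,htu,htx,huv,hux,hvx,hvy,hxy,opt,opy,oty,prt,pry,ptv,ptx,pxy] rk=26  ker:hpr,hpx,hrx,pru,prv,prx,pty,puv,pux,pvx,rtv,rtx,ruv,rux,rvx,rxy,tux,tvx,tvy,txy,vxy
∂3: piv[ehpr,ehpx,ehrx,eprx,hpuv,hpux,hpvx,hruv,hrux,htux,hvxy,opty,prtv,prtx,pruv,prvx,ptvx,tvxy] rk=18  ker:hprx,rtvx
∂2c = 0
c vs im∂3: residual ≠ 0 ⇒ not boundary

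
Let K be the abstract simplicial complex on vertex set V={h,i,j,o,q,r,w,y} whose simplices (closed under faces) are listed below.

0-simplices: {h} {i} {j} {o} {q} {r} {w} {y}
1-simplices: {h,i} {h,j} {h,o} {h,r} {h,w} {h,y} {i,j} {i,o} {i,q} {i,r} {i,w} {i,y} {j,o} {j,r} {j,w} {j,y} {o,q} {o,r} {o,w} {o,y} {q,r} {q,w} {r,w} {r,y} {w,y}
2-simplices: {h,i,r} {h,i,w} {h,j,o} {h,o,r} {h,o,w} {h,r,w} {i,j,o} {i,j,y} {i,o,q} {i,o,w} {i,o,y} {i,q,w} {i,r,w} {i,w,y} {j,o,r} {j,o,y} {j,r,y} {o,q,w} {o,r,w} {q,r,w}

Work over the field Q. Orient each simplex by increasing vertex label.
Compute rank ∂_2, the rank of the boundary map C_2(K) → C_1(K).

n_0=8 n_1=25 n_2=20  [Q]
∂1: piv[hi,hj,ho,hr,hw,hy,iq] rk=7  ker:ij,io,ir,iw,iy,jo,jr,jw,jy,oq,or,ow,oy,qr,qw,rw,ry,wy
∂2: piv[hir,hiw,hjo,hor,how,hrw,ijo,ijy,ioq,iow,ioy,iqw,iwy,jor,jry,qrw] rk=16  ker:irw,joy,oqw,orw
rk∂_2=16

rank∂_2=16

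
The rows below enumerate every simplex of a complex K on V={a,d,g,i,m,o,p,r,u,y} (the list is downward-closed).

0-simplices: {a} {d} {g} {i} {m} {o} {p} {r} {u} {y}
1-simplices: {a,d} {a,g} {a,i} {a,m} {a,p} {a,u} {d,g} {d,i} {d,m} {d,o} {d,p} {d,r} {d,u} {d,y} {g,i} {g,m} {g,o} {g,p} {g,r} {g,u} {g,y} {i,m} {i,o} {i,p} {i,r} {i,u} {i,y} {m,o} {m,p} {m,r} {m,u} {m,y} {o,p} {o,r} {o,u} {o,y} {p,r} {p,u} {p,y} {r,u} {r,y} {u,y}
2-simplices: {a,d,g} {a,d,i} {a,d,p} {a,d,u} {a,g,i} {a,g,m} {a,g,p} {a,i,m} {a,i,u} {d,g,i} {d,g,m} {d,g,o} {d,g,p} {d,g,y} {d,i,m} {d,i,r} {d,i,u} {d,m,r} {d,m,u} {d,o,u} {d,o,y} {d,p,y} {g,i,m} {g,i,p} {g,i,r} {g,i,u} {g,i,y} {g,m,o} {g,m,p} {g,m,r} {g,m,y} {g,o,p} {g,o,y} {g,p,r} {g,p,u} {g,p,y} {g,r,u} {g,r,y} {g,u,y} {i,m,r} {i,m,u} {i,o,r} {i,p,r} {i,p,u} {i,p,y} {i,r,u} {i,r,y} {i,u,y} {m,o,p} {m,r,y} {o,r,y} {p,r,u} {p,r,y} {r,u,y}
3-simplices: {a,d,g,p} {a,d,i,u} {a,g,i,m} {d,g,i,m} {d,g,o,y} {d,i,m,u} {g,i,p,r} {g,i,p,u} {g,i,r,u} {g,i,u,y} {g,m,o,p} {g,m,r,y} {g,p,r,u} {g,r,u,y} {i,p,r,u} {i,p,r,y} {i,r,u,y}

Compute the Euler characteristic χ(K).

n_0=10 n_1=42 n_2=54 n_3=17
χ=+10−42+54−17=5

χ(K)=5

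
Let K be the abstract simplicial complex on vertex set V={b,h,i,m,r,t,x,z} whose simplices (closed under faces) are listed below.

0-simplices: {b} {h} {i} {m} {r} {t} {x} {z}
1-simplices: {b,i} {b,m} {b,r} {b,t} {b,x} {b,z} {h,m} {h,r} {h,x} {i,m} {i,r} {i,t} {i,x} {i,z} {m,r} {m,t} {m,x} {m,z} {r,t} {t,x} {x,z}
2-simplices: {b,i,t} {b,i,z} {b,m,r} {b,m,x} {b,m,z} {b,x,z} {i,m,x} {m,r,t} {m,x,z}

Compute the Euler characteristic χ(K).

χ(K)=-4

n_0=8 n_1=21 n_2=9
χ=+8−21+9=-4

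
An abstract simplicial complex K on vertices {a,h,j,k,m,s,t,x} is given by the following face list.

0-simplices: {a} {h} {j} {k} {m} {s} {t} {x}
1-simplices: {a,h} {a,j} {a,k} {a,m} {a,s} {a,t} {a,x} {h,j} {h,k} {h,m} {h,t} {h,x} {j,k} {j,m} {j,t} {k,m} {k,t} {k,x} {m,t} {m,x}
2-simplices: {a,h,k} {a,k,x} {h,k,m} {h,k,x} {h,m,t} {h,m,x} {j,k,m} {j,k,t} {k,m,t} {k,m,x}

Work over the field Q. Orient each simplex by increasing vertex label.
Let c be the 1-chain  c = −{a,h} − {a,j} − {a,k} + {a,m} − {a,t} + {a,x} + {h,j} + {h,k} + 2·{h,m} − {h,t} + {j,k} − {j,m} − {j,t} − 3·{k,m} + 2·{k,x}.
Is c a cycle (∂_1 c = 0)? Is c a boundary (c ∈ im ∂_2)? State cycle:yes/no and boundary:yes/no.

n_0=8 n_1=20 n_2=10  [Q]
∂1: piv[ah,aj,ak,am,as,at,ax] rk=7  ker:hj,hk,hm,ht,hx,jk,jm,jt,km,kt,kx,mt,mx
∂2: piv[ahk,akx,hkm,hkx,hmt,hmx,jkm,jkt,kmt] rk=9  ker:kmx
∂1c = 2·{a} − 4·{h} + {j} + 2·{k} − {m} − 3·{t} + 3·{x}

cycle:no boundary:no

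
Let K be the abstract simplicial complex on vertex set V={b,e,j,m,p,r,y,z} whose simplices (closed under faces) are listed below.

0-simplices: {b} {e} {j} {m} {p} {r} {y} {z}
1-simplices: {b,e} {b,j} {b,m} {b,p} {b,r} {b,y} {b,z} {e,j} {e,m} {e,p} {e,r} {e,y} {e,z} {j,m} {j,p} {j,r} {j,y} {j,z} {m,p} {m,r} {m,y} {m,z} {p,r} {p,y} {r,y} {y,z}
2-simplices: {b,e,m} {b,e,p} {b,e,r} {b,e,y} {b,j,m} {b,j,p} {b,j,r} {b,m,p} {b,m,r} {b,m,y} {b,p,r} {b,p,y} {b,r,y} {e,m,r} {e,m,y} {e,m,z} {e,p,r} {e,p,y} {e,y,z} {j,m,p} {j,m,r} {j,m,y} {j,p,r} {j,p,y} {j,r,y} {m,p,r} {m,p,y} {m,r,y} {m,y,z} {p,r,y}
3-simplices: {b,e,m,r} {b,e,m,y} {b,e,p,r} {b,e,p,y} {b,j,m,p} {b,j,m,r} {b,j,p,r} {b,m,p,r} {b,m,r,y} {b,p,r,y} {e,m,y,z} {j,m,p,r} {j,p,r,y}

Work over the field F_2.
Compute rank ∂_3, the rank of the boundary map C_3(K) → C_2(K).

rank∂_3=12

n_0=8 n_1=26 n_2=30 n_3=13  [Z2]
∂1: piv[be,bj,bm,bp,br,by,bz] rk=7  ker:ej,em,ep,er,ey,ez,jm,jp,jr,jy,jz,mp,mr,my,mz,pr,py,ry,yz
∂2: piv[bem,bep,ber,bey,bjm,bjp,bjr,bmp,bmr,bmy,bpr,bpy,bry,emz,eyz,jmy] rk=16  ker:emr,emy,epr,epy,jmp,jmr,jpr,jpy,jry,mpr,mpy,mry,myz,pry
∂3: piv[bemr,bemy,bepr,bepy,bjmp,bjmr,bjpr,bmpr,bmry,bpry,emyz,jpry] rk=12  ker:jmpr
rk∂_3=12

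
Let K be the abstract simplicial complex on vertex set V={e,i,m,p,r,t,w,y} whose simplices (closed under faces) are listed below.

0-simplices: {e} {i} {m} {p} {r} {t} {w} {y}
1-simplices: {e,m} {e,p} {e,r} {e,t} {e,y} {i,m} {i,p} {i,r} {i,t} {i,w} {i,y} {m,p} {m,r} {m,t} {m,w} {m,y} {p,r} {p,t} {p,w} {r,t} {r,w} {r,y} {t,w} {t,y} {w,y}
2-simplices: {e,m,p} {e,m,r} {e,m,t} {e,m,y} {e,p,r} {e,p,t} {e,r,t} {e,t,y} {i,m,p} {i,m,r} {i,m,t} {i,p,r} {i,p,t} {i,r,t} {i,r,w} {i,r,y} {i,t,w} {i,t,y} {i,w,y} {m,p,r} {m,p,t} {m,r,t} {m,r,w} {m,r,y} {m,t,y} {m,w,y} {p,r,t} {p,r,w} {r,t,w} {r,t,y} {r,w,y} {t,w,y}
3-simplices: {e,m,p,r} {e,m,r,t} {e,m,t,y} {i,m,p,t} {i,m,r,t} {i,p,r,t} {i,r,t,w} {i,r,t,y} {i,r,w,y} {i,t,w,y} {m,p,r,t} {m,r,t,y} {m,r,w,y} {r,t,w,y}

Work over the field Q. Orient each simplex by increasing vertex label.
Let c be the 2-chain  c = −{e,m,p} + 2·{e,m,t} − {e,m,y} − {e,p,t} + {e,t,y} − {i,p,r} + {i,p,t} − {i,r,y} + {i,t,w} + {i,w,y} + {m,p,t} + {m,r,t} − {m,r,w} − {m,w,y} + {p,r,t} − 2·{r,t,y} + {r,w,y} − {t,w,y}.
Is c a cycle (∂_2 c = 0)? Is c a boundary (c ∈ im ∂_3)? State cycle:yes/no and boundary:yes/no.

cycle:yes boundary:no

n_0=8 n_1=25 n_2=32 n_3=14  [Q]
∂1: piv[em,ep,er,et,ey,im,iw] rk=7  ker:ip,ir,it,iy,mp,mr,mt,mw,my,pr,pt,pw,rt,rw,ry,tw,ty,wy
∂2: piv[emp,emr,emt,emy,epr,ept,ert,ety,imp,imr,imt,irw,iry,itw,ity,iwy,mrw,prw] rk=18  ker:ipr,ipt,irt,mpr,mpt,mrt,mry,mty,mwy,prt,rtw,rty,rwy,twy
∂3: piv[empr,emrt,emty,impt,imrt,iprt,irtw,irty,irwy,itwy,mprt,mrty,mrwy] rk=13  ker:rtwy
∂2c = 0
c vs im∂3: residual ≠ 0 ⇒ not boundary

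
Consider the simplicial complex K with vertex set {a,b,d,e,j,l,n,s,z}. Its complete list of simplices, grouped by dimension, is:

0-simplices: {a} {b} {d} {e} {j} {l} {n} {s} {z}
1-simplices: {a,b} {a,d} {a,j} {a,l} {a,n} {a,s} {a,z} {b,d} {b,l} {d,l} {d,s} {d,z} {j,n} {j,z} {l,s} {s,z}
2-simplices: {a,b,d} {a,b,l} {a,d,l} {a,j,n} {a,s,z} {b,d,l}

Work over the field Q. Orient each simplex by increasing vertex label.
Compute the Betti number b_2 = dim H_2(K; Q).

n_0=9 n_1=16 n_2=6  [Q]
∂1: piv[ab,ad,aj,al,an,as,az] rk=7  ker:bd,bl,dl,ds,dz,jn,jz,ls,sz
∂2: piv[abd,abl,adl,ajn,asz] rk=5  ker:bdl
b_2=(6−5)−0=1

b_2=1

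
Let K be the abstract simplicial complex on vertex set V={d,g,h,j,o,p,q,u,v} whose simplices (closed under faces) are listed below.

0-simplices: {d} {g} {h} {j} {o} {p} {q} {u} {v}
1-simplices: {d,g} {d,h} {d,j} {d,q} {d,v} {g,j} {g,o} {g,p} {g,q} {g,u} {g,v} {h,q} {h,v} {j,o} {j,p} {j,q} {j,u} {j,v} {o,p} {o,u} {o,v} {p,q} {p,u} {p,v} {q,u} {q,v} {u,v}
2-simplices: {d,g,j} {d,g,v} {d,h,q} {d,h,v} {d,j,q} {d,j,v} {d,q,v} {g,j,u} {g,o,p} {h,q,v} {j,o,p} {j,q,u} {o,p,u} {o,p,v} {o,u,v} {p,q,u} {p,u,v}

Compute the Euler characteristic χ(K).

χ(K)=-1

n_0=9 n_1=27 n_2=17
χ=+9−27+17=-1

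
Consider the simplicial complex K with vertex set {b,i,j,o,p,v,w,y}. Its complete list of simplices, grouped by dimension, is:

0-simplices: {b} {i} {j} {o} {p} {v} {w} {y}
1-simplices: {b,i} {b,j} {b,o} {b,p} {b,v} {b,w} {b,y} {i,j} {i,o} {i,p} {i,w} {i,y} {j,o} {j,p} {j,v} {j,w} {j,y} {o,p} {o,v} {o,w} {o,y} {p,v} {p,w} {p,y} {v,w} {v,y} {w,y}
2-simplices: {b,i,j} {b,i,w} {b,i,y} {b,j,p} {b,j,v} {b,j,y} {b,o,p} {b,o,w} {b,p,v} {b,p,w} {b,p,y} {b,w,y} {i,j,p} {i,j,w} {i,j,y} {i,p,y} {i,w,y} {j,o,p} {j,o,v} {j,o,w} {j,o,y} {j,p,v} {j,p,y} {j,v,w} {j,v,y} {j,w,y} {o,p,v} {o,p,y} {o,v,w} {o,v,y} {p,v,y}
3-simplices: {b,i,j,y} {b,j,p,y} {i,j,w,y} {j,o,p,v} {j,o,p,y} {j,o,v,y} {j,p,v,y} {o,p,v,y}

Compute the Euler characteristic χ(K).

χ(K)=4

n_0=8 n_1=27 n_2=31 n_3=8
χ=+8−27+31−8=4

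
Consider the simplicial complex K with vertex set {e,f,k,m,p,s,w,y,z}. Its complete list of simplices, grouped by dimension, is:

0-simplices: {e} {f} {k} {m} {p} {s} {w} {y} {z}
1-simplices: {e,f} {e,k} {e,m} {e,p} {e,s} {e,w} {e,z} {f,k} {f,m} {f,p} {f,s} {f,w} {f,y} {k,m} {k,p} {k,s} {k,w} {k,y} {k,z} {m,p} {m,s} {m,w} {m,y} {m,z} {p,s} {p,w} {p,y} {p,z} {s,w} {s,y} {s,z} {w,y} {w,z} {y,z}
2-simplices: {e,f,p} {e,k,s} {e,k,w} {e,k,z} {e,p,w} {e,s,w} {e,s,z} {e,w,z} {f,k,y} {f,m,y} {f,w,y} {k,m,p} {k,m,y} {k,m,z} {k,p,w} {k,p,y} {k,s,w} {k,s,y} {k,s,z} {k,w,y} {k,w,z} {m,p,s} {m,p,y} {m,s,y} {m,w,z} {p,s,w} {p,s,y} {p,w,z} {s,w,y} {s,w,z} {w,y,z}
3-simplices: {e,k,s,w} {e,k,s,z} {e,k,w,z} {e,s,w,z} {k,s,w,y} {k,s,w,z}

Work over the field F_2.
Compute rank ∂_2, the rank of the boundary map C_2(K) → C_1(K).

n_0=9 n_1=34 n_2=31 n_3=6  [Z2]
∂1: piv[ef,ek,em,ep,es,ew,ez,fy] rk=8  ker:fk,fm,fp,fs,fw,km,kp,ks,kw,ky,kz,mp,ms,mw,my,mz,ps,pw,py,pz,sw,sy,sz,wy,wz,yz
∂2: piv[efp,eks,ekw,ekz,epw,esw,esz,ewz,fky,fmy,fwy,kmp,kmy,kmz,kpw,kpy,ksy,kwy,mps,msy,mwz,pwz,wyz] rk=23  ker:ksw,ksz,kwz,mpy,psw,psy,swy,swz
∂3: piv[eksw,eksz,ekwz,eswz,kswy] rk=5  ker:kswz
rk∂_2=23

rank∂_2=23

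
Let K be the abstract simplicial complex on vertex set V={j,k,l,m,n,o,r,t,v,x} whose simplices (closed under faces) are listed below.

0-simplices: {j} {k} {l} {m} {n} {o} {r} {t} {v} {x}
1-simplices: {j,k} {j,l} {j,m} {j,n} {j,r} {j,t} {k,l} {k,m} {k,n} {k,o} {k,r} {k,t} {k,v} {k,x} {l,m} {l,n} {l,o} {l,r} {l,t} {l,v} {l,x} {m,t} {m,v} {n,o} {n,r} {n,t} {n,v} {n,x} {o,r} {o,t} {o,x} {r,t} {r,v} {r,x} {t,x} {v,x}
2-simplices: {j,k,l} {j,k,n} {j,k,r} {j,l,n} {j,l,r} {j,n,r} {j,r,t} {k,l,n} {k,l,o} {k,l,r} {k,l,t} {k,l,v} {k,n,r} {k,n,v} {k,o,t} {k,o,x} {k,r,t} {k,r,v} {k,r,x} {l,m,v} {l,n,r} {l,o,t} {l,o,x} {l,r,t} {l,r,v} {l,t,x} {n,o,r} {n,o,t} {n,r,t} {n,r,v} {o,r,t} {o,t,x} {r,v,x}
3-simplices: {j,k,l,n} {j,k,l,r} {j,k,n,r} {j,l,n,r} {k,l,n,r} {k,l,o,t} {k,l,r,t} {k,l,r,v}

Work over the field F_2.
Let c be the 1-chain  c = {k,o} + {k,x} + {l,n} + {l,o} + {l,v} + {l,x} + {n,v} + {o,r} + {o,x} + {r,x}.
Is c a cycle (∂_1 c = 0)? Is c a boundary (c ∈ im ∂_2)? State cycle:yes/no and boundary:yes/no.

cycle:yes boundary:yes

n_0=10 n_1=36 n_2=33 n_3=8  [Z2]
∂1: piv[jk,jl,jm,jn,jr,jt,ko,kv,kx] rk=9  ker:kl,km,kn,kr,kt,lm,ln,lo,lr,lt,lv,lx,mt,mv,no,nr,nt,nv,nx,or,ot,ox,rt,rv,rx,tx,vx
∂2: piv[jkl,jkn,jkr,jln,jlr,jnr,jrt,klo,klt,klv,knv,kot,kox,krt,krv,krx,lmv,lox,ltx,nor,not,nrt,rvx] rk=23  ker:kln,klr,knr,lnr,lot,lrt,lrv,nrv,ort,otx
∂3: piv[jkln,jklr,jknr,jlnr,klot,klrt,klrv] rk=7  ker:klnr
∂1c = 0
c vs im∂2: reduces to 0 ⇒ boundary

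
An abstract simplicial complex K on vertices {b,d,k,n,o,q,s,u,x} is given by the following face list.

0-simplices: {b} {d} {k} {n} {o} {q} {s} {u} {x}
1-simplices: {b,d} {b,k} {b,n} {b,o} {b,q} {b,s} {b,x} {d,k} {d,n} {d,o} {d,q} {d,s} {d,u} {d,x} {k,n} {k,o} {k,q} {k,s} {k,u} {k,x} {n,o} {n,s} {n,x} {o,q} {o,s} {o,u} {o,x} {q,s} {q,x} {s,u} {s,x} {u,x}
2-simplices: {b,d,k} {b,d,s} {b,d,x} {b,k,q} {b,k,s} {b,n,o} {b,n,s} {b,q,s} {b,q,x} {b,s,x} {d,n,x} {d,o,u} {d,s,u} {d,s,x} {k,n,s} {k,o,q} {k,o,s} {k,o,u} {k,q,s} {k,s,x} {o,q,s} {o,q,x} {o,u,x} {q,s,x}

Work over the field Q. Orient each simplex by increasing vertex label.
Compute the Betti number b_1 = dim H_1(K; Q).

n_0=9 n_1=32 n_2=24  [Q]
∂1: piv[bd,bk,bn,bo,bq,bs,bx,du] rk=8  ker:dk,dn,do,dq,ds,dx,kn,ko,kq,ks,ku,kx,no,ns,nx,oq,os,ou,ox,qs,qx,su,sx,ux
∂2: piv[bdk,bds,bdx,bkq,bks,bno,bns,bqs,bqx,bsx,dnx,dou,dsu,kns,koq,kos,kou,ksx,oqx,oux] rk=20  ker:dsx,kqs,oqs,qsx
b_1=(32−8)−20=4

b_1=4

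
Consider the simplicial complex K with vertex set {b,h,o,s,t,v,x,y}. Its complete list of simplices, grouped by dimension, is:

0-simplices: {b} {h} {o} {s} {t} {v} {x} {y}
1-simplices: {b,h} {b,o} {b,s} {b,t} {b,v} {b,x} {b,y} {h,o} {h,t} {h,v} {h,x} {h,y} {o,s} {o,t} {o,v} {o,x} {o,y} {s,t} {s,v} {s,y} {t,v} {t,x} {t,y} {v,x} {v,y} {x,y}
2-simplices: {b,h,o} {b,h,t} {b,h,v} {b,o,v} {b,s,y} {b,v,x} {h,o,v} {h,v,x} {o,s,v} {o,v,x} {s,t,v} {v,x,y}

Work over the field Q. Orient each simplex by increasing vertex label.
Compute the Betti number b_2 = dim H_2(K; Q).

n_0=8 n_1=26 n_2=12  [Q]
∂1: piv[bh,bo,bs,bt,bv,bx,by] rk=7  ker:ho,ht,hv,hx,hy,os,ot,ov,ox,oy,st,sv,sy,tv,tx,ty,vx,vy,xy
∂2: piv[bho,bht,bhv,bov,bsy,bvx,hvx,osv,ovx,stv,vxy] rk=11  ker:hov
b_2=(12−11)−0=1

b_2=1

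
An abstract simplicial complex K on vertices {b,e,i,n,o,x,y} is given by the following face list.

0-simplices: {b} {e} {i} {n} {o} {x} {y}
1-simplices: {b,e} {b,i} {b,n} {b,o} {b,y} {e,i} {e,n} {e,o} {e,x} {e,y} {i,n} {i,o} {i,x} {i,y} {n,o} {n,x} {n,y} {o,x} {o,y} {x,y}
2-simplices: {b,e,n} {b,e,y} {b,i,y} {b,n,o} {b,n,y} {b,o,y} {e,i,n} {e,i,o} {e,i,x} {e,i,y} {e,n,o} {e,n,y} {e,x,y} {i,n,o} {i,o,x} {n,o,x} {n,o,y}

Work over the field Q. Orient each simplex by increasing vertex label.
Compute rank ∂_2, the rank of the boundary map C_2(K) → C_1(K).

n_0=7 n_1=20 n_2=17  [Q]
∂1: piv[be,bi,bn,bo,by,ex] rk=6  ker:ei,en,eo,ey,in,io,ix,iy,no,nx,ny,ox,oy,xy
∂2: piv[ben,bey,biy,bno,bny,boy,ein,eio,eix,eiy,eno,exy,iox,nox] rk=14  ker:eny,ino,noy
rk∂_2=14

rank∂_2=14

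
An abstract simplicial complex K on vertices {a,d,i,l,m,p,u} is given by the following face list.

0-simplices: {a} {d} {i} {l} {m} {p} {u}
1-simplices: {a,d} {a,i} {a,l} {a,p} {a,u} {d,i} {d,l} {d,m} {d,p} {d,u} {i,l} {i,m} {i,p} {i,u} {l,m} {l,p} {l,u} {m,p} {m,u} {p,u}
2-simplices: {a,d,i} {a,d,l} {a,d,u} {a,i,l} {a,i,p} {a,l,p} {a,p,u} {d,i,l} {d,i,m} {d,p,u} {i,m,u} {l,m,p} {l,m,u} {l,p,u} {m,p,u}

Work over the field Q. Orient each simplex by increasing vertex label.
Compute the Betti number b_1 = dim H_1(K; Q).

n_0=7 n_1=20 n_2=15  [Q]
∂1: piv[ad,ai,al,ap,au,dm] rk=6  ker:di,dl,dp,du,il,im,ip,iu,lm,lp,lu,mp,mu,pu
∂2: piv[adi,adl,adu,ail,aip,alp,apu,dim,dpu,imu,lmp,lmu,lpu] rk=13  ker:dil,mpu
b_1=(20−6)−13=1

b_1=1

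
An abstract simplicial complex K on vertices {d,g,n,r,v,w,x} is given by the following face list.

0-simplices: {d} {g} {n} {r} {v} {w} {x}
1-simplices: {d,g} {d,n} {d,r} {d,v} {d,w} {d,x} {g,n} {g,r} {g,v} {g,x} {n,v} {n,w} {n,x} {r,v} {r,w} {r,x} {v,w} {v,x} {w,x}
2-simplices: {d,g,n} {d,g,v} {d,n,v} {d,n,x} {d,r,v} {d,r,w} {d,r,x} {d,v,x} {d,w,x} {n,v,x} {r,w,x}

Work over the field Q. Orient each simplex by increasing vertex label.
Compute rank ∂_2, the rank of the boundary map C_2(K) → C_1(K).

n_0=7 n_1=19 n_2=11  [Q]
∂1: piv[dg,dn,dr,dv,dw,dx] rk=6  ker:gn,gr,gv,gx,nv,nw,nx,rv,rw,rx,vw,vx,wx
∂2: piv[dgn,dgv,dnv,dnx,drv,drw,drx,dvx,dwx] rk=9  ker:nvx,rwx
rk∂_2=9

rank∂_2=9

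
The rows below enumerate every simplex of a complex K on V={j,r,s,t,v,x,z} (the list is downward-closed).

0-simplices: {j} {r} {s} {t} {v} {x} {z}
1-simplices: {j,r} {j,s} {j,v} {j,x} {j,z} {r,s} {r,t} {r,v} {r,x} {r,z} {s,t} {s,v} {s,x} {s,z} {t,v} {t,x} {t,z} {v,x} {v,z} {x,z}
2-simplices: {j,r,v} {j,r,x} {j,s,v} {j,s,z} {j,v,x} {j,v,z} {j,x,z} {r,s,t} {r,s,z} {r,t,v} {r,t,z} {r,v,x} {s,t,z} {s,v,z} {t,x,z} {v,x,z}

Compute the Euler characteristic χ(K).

n_0=7 n_1=20 n_2=16
χ=+7−20+16=3

χ(K)=3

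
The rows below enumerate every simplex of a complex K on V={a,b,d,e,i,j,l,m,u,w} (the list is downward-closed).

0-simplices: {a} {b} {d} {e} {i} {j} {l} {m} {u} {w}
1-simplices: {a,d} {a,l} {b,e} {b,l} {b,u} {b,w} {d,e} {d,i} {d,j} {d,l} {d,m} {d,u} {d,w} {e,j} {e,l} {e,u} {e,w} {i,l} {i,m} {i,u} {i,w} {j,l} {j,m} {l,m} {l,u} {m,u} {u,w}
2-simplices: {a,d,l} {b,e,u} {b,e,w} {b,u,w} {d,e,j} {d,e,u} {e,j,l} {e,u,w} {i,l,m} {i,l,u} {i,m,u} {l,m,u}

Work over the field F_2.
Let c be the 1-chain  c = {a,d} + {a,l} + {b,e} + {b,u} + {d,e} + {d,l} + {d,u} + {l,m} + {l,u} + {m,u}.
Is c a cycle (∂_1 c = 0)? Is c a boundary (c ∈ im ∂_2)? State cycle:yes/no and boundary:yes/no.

n_0=10 n_1=27 n_2=12  [Z2]
∂1: piv[ad,al,be,bl,bu,bw,di,dj,dm] rk=9  ker:de,dl,du,dw,ej,el,eu,ew,il,im,iu,iw,jl,jm,lm,lu,mu,uw
∂2: piv[adl,beu,bew,buw,dej,deu,ejl,ilm,ilu,imu] rk=10  ker:euw,lmu
∂1c = 0
c vs im∂2: reduces to 0 ⇒ boundary

cycle:yes boundary:yes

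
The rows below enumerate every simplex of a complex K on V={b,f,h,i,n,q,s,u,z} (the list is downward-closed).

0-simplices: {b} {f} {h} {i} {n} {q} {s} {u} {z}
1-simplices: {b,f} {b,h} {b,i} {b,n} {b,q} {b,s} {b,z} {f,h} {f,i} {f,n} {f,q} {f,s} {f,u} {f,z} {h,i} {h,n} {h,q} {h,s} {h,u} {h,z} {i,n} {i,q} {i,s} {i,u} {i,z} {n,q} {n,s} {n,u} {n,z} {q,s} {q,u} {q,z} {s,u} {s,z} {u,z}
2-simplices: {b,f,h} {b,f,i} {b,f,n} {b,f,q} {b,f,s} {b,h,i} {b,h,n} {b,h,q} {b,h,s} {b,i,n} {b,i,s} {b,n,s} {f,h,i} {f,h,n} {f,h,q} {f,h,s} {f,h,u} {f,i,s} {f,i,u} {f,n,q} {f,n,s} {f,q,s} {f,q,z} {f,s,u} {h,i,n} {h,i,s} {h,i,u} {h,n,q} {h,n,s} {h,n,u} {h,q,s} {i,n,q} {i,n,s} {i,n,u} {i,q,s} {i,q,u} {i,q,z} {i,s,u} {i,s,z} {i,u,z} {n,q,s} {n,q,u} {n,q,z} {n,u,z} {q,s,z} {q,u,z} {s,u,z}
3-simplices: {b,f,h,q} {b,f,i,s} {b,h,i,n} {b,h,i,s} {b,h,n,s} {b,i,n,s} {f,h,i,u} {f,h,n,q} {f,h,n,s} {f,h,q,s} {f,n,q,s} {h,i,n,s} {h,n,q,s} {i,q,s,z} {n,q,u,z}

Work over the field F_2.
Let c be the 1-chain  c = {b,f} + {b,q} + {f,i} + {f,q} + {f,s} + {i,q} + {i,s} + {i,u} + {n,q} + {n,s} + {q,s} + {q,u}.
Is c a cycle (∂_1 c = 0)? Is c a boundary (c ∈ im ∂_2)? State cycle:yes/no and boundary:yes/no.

cycle:yes boundary:yes

n_0=9 n_1=35 n_2=47 n_3=15  [Z2]
∂1: piv[bf,bh,bi,bn,bq,bs,bz,fu] rk=8  ker:fh,fi,fn,fq,fs,fz,hi,hn,hq,hs,hu,hz,in,iq,is,iu,iz,nq,ns,nu,nz,qs,qu,qz,su,sz,uz
∂2: piv[bfh,bfi,bfn,bfq,bfs,bhi,bhn,bhq,bhs,bin,bis,bns,fhu,fiu,fnq,fqs,fqz,fsu,hnu,inq,iqu,iqz,isz,iuz,nqz] rk=25  ker:fhi,fhn,fhq,fhs,fis,fns,hin,his,hiu,hnq,hns,hqs,ins,inu,iqs,isu,nqs,nqu,nuz,qsz,quz,suz
∂3: piv[bfhq,bfis,bhin,bhis,bhns,bins,fhiu,fhnq,fhns,fhqs,fnqs,iqsz,nquz] rk=13  ker:hins,hnqs
∂1c = 0
c vs im∂2: reduces to 0 ⇒ boundary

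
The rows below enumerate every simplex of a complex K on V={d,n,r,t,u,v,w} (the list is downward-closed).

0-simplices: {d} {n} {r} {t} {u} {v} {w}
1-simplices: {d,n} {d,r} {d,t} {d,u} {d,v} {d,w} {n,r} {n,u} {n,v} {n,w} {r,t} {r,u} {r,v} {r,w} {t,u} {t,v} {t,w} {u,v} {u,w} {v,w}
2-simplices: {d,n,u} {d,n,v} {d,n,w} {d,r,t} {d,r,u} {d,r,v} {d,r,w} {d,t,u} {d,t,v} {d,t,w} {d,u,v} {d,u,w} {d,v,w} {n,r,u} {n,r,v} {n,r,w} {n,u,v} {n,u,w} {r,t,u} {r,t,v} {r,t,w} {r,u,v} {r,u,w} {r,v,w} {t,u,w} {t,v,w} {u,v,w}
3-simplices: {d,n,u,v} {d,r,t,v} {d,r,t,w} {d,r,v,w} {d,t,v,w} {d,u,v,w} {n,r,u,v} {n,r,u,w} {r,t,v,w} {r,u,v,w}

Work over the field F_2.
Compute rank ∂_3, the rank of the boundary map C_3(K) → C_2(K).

rank∂_3=9

n_0=7 n_1=20 n_2=27 n_3=10  [Z2]
∂1: piv[dn,dr,dt,du,dv,dw] rk=6  ker:nr,nu,nv,nw,rt,ru,rv,rw,tu,tv,tw,uv,uw,vw
∂2: piv[dnu,dnv,dnw,drt,dru,drv,drw,dtu,dtv,dtw,duv,duw,dvw,nru] rk=14  ker:nrv,nrw,nuv,nuw,rtu,rtv,rtw,ruv,ruw,rvw,tuw,tvw,uvw
∂3: piv[dnuv,drtv,drtw,drvw,dtvw,duvw,nruv,nruw,ruvw] rk=9  ker:rtvw
rk∂_3=9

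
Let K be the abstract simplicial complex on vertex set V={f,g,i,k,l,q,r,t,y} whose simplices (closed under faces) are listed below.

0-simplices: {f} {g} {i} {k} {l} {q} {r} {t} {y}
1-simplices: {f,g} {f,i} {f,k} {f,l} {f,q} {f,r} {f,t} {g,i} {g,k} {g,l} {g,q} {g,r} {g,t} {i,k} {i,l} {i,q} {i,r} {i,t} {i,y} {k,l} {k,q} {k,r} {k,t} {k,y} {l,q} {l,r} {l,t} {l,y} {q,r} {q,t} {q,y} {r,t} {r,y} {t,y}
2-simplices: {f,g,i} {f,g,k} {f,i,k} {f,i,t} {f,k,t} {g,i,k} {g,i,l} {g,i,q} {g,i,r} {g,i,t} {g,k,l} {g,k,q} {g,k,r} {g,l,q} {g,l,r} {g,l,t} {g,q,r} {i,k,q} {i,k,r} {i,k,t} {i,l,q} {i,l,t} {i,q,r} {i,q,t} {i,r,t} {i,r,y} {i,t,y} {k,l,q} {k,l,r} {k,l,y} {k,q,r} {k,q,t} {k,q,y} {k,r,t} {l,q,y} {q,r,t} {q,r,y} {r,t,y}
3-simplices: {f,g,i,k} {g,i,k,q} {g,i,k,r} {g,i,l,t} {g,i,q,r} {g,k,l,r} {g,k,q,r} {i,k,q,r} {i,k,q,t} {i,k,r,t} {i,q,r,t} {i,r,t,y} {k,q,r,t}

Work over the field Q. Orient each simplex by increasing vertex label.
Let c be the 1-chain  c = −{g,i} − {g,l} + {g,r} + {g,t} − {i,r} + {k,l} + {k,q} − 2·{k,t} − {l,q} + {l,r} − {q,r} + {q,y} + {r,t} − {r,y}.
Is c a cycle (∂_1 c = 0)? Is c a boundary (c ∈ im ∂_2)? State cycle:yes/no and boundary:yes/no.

n_0=9 n_1=34 n_2=38 n_3=13  [Q]
∂1: piv[fg,fi,fk,fl,fq,fr,ft,iy] rk=8  ker:gi,gk,gl,gq,gr,gt,ik,il,iq,ir,it,kl,kq,kr,kt,ky,lq,lr,lt,ly,qr,qt,qy,rt,ry,ty
∂2: piv[fgi,fgk,fik,fit,fkt,gil,giq,gir,git,gkl,gkq,gkr,glq,glr,glt,gqr,iqt,irt,iry,ity,kly,kqy,qry] rk=23  ker:gik,ikq,ikr,ikt,ilq,ilt,iqr,klq,klr,kqr,kqt,krt,lqy,qrt,rty
∂3: piv[fgik,gikq,gikr,gilt,giqr,gklr,gkqr,ikqt,ikrt,iqrt,irty] rk=11  ker:ikqr,kqrt
∂1c = 0
c vs im∂2: reduces to 0 ⇒ boundary

cycle:yes boundary:yes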